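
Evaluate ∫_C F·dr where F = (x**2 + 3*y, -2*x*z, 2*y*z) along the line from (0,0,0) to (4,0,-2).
64/3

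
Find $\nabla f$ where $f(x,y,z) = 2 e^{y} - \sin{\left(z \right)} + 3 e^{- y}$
(0, 5*sinh(y) - cosh(y), -cos(z))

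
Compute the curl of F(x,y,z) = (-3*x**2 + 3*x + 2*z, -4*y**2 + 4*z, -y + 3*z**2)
(-5, 2, 0)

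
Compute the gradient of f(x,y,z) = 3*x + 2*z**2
(3, 0, 4*z)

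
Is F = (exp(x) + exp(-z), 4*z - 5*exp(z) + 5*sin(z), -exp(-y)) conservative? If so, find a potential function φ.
No, ∇×F = (5*exp(z) - 5*cos(z) - 4 + exp(-y), -exp(-z), 0) ≠ 0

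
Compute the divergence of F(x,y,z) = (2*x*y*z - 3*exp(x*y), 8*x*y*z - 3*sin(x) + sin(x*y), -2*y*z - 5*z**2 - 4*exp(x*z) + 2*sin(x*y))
8*x*z - 4*x*exp(x*z) + x*cos(x*y) + 2*y*z - 3*y*exp(x*y) - 2*y - 10*z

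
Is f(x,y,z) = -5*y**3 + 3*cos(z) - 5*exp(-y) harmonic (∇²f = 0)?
No, ∇²f = -30*y - 3*cos(z) - 5*exp(-y)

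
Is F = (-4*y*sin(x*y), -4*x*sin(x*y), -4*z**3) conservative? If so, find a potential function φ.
Yes, F is conservative. φ = -z**4 + 4*cos(x*y)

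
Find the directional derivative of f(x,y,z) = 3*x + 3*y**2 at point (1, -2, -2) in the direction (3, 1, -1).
-3*sqrt(11)/11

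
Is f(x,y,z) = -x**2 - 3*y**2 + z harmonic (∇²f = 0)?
No, ∇²f = -8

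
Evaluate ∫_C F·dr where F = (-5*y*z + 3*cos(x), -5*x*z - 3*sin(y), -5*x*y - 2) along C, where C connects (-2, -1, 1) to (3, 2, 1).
-20 - 3*cos(1) + 3*sin(3) + 3*sqrt(2)*sin(pi/4 + 2)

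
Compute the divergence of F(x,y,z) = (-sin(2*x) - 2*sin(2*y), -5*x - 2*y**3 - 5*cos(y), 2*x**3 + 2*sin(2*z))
-6*y**2 + 5*sin(y) - 2*cos(2*x) + 4*cos(2*z)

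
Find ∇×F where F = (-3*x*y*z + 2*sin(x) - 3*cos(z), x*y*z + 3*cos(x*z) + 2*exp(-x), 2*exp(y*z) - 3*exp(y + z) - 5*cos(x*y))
(-x*y + 5*x*sin(x*y) + 3*x*sin(x*z) + 2*z*exp(y*z) - 3*exp(y + z), -3*x*y - 5*y*sin(x*y) + 3*sin(z), (z*(3*x + y - 3*sin(x*z))*exp(x) - 2)*exp(-x))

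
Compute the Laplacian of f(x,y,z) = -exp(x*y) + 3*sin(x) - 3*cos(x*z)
-x**2*exp(x*y) + 3*x**2*cos(x*z) - y**2*exp(x*y) + 3*z**2*cos(x*z) - 3*sin(x)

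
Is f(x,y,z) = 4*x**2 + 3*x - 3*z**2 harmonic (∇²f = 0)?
No, ∇²f = 2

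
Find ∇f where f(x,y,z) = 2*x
(2, 0, 0)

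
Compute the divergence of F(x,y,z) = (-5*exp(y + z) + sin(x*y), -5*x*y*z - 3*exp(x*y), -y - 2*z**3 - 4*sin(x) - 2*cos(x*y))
-5*x*z - 3*x*exp(x*y) + y*cos(x*y) - 6*z**2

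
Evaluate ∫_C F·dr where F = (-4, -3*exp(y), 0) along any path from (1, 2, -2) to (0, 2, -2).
4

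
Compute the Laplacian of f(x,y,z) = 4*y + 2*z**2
4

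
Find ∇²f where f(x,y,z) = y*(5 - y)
-2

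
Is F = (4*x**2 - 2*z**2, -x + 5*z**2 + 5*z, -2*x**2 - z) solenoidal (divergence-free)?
No, ∇·F = 8*x - 1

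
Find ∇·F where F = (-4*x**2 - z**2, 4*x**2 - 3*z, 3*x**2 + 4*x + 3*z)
3 - 8*x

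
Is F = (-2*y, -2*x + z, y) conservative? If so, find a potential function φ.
Yes, F is conservative. φ = y*(-2*x + z)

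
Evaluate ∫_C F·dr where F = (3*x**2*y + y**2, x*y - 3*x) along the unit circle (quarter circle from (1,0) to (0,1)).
-15*pi/16 - 1/3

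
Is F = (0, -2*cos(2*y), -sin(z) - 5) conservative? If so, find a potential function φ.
Yes, F is conservative. φ = -5*z - sin(2*y) + cos(z)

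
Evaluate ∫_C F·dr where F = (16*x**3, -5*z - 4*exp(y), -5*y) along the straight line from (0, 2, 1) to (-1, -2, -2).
-6 + 8*sinh(2)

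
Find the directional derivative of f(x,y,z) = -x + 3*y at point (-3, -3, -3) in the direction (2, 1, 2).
1/3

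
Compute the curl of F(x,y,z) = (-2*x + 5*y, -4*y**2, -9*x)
(0, 9, -5)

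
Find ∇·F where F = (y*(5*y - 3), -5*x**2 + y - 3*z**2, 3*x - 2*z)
-1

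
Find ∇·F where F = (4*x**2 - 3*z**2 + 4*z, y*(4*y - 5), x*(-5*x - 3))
8*x + 8*y - 5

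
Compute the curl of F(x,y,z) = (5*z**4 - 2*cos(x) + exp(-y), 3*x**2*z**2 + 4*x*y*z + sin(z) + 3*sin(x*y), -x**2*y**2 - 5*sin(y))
(-2*x**2*y - 6*x**2*z - 4*x*y - 5*cos(y) - cos(z), 2*x*y**2 + 20*z**3, 6*x*z**2 + 4*y*z + 3*y*cos(x*y) + exp(-y))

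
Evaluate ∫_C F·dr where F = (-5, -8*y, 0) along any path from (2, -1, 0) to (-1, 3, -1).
-17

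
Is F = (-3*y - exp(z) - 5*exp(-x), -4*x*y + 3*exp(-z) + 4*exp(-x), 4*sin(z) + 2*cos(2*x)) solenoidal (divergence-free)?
No, ∇·F = -4*x + 4*cos(z) + 5*exp(-x)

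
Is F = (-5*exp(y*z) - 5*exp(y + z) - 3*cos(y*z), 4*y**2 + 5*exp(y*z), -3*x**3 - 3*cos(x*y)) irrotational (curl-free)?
No, ∇×F = (3*x*sin(x*y) - 5*y*exp(y*z), 9*x**2 - 5*y*exp(y*z) - 3*y*sin(x*y) + 3*y*sin(y*z) - 5*exp(y + z), 5*z*exp(y*z) - 3*z*sin(y*z) + 5*exp(y + z))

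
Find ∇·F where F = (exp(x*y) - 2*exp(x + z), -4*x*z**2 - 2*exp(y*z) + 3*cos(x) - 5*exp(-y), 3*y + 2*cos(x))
y*exp(x*y) - 2*z*exp(y*z) - 2*exp(x + z) + 5*exp(-y)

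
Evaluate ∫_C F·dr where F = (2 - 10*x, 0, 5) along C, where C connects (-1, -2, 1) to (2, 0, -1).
-19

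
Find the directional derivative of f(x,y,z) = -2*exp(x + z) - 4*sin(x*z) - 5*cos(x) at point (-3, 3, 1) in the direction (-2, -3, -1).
sqrt(14)*(3 + 5*exp(2)*sin(3) - 2*exp(2)*cos(3))*exp(-2)/7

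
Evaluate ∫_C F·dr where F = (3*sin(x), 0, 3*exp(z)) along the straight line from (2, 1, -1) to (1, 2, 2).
3*(-1 + E*(-cos(1) + cos(2) + exp(2)))*exp(-1)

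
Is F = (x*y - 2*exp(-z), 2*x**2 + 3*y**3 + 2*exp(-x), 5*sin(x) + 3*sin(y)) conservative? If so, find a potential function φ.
No, ∇×F = (3*cos(y), -5*cos(x) + 2*exp(-z), 3*x - 2*exp(-x)) ≠ 0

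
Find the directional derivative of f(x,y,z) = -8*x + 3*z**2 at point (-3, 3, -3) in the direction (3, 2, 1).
-3*sqrt(14)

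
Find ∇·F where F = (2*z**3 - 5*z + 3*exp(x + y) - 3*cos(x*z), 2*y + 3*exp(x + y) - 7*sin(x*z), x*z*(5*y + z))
x*z + x*(5*y + z) + 3*z*sin(x*z) + 6*exp(x + y) + 2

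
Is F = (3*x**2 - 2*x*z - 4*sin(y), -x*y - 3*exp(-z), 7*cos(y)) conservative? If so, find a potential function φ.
No, ∇×F = (-7*sin(y) - 3*exp(-z), -2*x, -y + 4*cos(y)) ≠ 0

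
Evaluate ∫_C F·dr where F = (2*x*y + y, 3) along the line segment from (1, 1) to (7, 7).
270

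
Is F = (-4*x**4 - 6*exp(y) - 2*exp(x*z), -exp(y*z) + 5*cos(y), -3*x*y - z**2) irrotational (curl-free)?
No, ∇×F = (-3*x + y*exp(y*z), -2*x*exp(x*z) + 3*y, 6*exp(y))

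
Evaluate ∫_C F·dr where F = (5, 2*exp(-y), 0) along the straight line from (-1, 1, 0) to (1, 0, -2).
2*exp(-1) + 8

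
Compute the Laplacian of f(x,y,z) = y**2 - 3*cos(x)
3*cos(x) + 2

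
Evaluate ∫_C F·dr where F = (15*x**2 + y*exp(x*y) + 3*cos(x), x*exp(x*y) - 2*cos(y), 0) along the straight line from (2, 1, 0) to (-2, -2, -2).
-80 - exp(2) - 4*sin(2) + 2*sin(1) + exp(4)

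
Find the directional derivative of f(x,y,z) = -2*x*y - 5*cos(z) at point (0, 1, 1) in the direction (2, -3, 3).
sqrt(22)*(-4 + 15*sin(1))/22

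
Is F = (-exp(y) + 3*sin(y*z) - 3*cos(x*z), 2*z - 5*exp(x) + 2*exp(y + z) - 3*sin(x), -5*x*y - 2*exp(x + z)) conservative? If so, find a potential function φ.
No, ∇×F = (-5*x - 2*exp(y + z) - 2, 3*x*sin(x*z) + 3*y*cos(y*z) + 5*y + 2*exp(x + z), -3*z*cos(y*z) - 5*exp(x) + exp(y) - 3*cos(x)) ≠ 0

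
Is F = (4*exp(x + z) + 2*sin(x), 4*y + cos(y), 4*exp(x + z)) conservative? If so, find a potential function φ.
Yes, F is conservative. φ = 2*y**2 + 4*exp(x + z) + sin(y) - 2*cos(x)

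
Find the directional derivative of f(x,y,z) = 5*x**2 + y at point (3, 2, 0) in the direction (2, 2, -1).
62/3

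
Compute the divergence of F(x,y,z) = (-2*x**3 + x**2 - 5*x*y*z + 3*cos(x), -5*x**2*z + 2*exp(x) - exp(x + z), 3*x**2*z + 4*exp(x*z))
-3*x**2 + 4*x*exp(x*z) + 2*x - 5*y*z - 3*sin(x)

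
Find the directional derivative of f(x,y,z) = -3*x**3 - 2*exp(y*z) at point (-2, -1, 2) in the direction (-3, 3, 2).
2*sqrt(22)*(-2 + 27*exp(2))*exp(-2)/11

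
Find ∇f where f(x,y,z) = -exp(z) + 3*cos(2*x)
(-6*sin(2*x), 0, -exp(z))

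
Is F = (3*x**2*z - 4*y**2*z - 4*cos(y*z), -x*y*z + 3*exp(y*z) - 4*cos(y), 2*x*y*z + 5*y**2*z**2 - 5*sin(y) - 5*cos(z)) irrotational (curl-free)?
No, ∇×F = (x*y + 2*x*z + 10*y*z**2 - 3*y*exp(y*z) - 5*cos(y), 3*x**2 - 4*y**2 - 2*y*z + 4*y*sin(y*z), z*(7*y - 4*sin(y*z)))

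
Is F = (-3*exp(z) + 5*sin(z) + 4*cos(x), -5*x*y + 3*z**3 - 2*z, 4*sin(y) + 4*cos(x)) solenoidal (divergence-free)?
No, ∇·F = -5*x - 4*sin(x)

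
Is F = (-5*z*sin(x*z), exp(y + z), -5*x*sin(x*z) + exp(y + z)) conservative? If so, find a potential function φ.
Yes, F is conservative. φ = exp(y + z) + 5*cos(x*z)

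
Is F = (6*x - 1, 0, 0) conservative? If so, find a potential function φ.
Yes, F is conservative. φ = x*(3*x - 1)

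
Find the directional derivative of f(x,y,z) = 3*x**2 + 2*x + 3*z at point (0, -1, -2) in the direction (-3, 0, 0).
-2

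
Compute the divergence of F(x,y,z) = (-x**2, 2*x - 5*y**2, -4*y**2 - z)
-2*x - 10*y - 1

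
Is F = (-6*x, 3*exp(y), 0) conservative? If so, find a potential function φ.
Yes, F is conservative. φ = -3*x**2 + 3*exp(y)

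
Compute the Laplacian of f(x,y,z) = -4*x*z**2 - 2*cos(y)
-8*x + 2*cos(y)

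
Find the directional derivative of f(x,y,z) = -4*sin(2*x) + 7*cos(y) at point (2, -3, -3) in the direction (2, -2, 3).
-2*sqrt(17)*(8*cos(4) + 7*sin(3))/17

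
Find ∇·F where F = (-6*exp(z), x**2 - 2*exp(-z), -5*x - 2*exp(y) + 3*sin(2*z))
6*cos(2*z)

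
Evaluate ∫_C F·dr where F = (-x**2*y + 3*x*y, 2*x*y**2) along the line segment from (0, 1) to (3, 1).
9/2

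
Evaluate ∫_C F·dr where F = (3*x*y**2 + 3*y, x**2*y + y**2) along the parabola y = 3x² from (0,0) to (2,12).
1080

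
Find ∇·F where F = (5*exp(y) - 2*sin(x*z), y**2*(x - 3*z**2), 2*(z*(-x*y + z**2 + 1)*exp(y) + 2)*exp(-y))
-6*y*z**2 + 6*z**2 - 2*z*cos(x*z) + 2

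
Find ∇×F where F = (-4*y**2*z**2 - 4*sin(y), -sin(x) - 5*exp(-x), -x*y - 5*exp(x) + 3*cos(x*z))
(-x, -8*y**2*z + y + 3*z*sin(x*z) + 5*exp(x), 8*y*z**2 - cos(x) + 4*cos(y) + 5*exp(-x))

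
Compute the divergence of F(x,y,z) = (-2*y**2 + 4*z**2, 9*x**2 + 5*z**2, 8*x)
0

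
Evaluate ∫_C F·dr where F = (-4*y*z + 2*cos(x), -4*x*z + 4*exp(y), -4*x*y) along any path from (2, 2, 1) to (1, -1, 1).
-4*exp(2) - 2*sin(2) + 4*exp(-1) + 2*sin(1) + 20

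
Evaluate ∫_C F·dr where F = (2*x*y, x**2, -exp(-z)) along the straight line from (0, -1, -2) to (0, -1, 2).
-2*sinh(2)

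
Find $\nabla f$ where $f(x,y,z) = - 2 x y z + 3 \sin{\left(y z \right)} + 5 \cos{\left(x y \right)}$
(-y*(2*z + 5*sin(x*y)), -2*x*z - 5*x*sin(x*y) + 3*z*cos(y*z), y*(-2*x + 3*cos(y*z)))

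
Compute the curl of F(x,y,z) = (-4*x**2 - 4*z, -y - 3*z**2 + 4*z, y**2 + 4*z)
(2*y + 6*z - 4, -4, 0)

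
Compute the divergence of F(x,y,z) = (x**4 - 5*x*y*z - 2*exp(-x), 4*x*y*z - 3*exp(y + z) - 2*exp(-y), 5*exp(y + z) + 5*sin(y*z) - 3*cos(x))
4*x**3 + 4*x*z - 5*y*z + 5*y*cos(y*z) + 2*exp(y + z) + 2*exp(-y) + 2*exp(-x)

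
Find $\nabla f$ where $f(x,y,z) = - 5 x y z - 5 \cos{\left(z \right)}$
(-5*y*z, -5*x*z, -5*x*y + 5*sin(z))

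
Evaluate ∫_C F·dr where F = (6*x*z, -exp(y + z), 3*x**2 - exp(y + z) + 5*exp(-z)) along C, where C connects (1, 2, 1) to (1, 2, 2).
-exp(4) - 5*exp(-2) + 5*exp(-1) + 3 + exp(3)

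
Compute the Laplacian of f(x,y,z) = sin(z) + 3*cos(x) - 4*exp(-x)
-sin(z) - 3*cos(x) - 4*exp(-x)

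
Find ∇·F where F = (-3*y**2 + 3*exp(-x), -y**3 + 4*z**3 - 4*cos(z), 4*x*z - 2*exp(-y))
4*x - 3*y**2 - 3*exp(-x)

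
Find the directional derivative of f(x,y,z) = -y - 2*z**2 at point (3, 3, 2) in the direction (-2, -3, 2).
-13*sqrt(17)/17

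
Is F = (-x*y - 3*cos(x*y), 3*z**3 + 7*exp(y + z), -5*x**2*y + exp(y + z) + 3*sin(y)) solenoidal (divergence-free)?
No, ∇·F = 3*y*sin(x*y) - y + 8*exp(y + z)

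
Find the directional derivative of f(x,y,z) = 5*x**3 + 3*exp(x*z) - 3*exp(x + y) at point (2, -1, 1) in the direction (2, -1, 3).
3*sqrt(14)*(-E + 40 + 8*exp(2))/14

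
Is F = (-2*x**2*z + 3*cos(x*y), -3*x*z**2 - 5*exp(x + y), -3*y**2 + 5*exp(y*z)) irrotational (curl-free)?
No, ∇×F = (6*x*z - 6*y + 5*z*exp(y*z), -2*x**2, 3*x*sin(x*y) - 3*z**2 - 5*exp(x + y))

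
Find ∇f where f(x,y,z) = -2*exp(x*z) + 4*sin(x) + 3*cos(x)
(-2*z*exp(x*z) - 3*sin(x) + 4*cos(x), 0, -2*x*exp(x*z))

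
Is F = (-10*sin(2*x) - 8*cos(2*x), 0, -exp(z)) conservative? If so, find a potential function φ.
Yes, F is conservative. φ = -exp(z) - 4*sin(2*x) + 5*cos(2*x)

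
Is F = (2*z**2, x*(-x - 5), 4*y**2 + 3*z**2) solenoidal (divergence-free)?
No, ∇·F = 6*z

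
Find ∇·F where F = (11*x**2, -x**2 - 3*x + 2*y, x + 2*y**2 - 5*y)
22*x + 2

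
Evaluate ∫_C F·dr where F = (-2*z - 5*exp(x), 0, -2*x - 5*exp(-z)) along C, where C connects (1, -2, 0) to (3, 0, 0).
5*E*(1 - exp(2))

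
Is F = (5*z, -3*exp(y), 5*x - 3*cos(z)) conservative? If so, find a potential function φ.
Yes, F is conservative. φ = 5*x*z - 3*exp(y) - 3*sin(z)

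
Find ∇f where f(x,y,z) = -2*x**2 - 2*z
(-4*x, 0, -2)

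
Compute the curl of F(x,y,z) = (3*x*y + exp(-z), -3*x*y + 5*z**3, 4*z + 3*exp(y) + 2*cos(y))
(-15*z**2 + 3*exp(y) - 2*sin(y), -exp(-z), -3*x - 3*y)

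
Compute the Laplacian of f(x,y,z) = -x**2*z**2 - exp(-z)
-2*x**2 - 2*z**2 - exp(-z)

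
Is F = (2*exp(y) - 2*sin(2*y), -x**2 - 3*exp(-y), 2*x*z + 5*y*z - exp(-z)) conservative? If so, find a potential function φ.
No, ∇×F = (5*z, -2*z, -2*x - 2*exp(y) + 4*cos(2*y)) ≠ 0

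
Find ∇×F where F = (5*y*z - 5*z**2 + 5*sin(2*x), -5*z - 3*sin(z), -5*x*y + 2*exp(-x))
(-5*x + 3*cos(z) + 5, 10*y - 10*z + 2*exp(-x), -5*z)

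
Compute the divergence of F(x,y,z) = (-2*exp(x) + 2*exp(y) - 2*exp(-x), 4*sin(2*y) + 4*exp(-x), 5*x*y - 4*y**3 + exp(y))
8*cos(2*y) - 4*sinh(x)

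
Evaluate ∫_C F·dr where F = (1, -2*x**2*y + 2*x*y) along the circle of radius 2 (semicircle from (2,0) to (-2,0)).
20/3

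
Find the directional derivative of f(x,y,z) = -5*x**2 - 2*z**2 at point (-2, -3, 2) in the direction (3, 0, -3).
14*sqrt(2)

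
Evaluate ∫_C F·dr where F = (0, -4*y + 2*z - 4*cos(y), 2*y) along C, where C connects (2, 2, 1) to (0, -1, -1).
4*sin(1) + 4*sin(2) + 4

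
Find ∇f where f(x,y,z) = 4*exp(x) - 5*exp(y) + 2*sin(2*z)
(4*exp(x), -5*exp(y), 4*cos(2*z))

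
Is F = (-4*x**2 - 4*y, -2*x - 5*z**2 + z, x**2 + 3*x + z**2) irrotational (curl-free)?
No, ∇×F = (10*z - 1, -2*x - 3, 2)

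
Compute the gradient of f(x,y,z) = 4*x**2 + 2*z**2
(8*x, 0, 4*z)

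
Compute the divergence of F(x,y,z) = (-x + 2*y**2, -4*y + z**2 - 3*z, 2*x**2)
-5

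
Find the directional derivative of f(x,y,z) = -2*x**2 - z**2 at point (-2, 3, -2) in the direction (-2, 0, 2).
-2*sqrt(2)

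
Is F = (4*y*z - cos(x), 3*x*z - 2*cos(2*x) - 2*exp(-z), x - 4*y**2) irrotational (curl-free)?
No, ∇×F = (-3*x - 8*y - 2*exp(-z), 4*y - 1, -z + 4*sin(2*x))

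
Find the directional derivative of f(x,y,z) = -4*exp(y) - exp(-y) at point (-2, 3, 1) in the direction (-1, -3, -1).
3*sqrt(11)*(-1 + 4*exp(6))*exp(-3)/11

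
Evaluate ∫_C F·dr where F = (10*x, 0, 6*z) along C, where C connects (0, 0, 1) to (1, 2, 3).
29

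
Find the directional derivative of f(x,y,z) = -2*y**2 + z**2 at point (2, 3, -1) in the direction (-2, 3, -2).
-32*sqrt(17)/17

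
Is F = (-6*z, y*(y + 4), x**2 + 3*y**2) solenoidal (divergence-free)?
No, ∇·F = 2*y + 4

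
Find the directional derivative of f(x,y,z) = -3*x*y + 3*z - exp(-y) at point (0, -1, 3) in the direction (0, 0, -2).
-3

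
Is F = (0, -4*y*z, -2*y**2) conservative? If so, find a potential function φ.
Yes, F is conservative. φ = -2*y**2*z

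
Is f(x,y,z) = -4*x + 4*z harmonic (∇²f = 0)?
Yes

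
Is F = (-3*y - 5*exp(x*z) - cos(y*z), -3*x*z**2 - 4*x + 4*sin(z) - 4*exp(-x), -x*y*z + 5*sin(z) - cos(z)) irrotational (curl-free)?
No, ∇×F = (5*x*z - 4*cos(z), -5*x*exp(x*z) + y*z + y*sin(y*z), -3*z**2 - z*sin(y*z) - 1 + 4*exp(-x))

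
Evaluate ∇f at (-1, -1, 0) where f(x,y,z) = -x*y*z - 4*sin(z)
(0, 0, -5)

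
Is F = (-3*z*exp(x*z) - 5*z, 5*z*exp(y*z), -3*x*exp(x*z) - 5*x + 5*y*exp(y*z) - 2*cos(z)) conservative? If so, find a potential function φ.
Yes, F is conservative. φ = -5*x*z - 3*exp(x*z) + 5*exp(y*z) - 2*sin(z)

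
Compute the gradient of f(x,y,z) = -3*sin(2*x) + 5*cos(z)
(-6*cos(2*x), 0, -5*sin(z))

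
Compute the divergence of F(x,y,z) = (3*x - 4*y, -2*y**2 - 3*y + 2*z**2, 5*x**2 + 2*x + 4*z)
4 - 4*y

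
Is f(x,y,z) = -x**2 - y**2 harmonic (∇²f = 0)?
No, ∇²f = -4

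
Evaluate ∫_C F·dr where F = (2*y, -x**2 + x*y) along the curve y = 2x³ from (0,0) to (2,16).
6896/35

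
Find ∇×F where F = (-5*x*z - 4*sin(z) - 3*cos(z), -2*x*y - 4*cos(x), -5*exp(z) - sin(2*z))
(0, -5*x + 3*sin(z) - 4*cos(z), -2*y + 4*sin(x))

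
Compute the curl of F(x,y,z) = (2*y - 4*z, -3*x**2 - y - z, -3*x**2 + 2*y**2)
(4*y + 1, 6*x - 4, -6*x - 2)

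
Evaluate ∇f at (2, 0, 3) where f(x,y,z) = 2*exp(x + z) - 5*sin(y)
(2*exp(5), -5, 2*exp(5))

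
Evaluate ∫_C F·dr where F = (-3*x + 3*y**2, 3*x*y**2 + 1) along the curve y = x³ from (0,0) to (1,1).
29/35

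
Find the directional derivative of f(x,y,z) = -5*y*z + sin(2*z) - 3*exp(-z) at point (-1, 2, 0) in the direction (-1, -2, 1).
-5*sqrt(6)/6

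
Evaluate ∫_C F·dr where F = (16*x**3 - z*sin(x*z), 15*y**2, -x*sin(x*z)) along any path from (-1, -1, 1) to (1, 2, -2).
-cos(1) + cos(2) + 45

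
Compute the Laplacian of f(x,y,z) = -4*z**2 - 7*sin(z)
7*sin(z) - 8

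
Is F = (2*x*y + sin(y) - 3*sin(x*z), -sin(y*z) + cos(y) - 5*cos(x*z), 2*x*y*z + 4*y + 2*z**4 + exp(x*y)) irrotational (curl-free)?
No, ∇×F = (2*x*z + x*exp(x*y) - 5*x*sin(x*z) + y*cos(y*z) + 4, -3*x*cos(x*z) - 2*y*z - y*exp(x*y), -2*x + 5*z*sin(x*z) - cos(y))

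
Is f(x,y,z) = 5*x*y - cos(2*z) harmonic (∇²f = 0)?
No, ∇²f = 4*cos(2*z)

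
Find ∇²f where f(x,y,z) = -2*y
0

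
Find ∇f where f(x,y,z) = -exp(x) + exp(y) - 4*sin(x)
(-exp(x) - 4*cos(x), exp(y), 0)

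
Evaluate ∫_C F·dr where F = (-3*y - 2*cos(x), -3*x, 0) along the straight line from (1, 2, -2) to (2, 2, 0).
-6 - 2*sin(2) + 2*sin(1)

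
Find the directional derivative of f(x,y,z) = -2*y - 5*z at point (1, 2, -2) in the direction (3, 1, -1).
3*sqrt(11)/11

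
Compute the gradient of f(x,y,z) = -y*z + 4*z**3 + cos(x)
(-sin(x), -z, -y + 12*z**2)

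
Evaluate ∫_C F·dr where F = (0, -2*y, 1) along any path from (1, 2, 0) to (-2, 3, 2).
-3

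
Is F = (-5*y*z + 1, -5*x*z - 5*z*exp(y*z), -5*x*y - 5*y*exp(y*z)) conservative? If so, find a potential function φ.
Yes, F is conservative. φ = -5*x*y*z + x - 5*exp(y*z)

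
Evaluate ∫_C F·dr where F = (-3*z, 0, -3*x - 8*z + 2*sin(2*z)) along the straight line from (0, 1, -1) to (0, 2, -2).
-12 + cos(2) - cos(4)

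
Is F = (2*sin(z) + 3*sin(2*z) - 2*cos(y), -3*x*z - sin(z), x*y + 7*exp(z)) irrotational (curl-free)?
No, ∇×F = (4*x + cos(z), -y + 2*cos(z) + 6*cos(2*z), -3*z - 2*sin(y))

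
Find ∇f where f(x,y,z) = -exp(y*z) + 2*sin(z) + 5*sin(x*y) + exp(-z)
(5*y*cos(x*y), 5*x*cos(x*y) - z*exp(y*z), -y*exp(y*z) + 2*cos(z) - exp(-z))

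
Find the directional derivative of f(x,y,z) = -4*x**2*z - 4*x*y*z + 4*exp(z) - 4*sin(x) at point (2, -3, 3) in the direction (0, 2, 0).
-24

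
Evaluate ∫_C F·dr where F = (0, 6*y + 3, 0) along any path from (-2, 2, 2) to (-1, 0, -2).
-18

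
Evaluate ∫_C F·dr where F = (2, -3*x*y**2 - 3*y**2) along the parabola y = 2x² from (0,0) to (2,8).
-9700/7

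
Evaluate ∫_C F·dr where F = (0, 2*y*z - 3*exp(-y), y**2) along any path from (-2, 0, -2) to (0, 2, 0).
-3 + 3*exp(-2)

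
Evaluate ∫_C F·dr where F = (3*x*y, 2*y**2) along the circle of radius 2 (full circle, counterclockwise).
0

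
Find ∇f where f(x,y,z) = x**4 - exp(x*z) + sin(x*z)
(4*x**3 - z*exp(x*z) + z*cos(x*z), 0, x*(-exp(x*z) + cos(x*z)))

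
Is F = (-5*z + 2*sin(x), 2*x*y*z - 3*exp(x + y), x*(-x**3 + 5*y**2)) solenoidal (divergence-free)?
No, ∇·F = 2*x*z - 3*exp(x + y) + 2*cos(x)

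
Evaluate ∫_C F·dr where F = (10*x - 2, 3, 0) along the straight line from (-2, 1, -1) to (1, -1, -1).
-27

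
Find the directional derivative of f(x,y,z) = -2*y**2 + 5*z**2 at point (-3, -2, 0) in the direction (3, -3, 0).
-4*sqrt(2)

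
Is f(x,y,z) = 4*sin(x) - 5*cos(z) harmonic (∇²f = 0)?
No, ∇²f = -4*sin(x) + 5*cos(z)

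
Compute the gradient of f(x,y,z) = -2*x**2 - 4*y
(-4*x, -4, 0)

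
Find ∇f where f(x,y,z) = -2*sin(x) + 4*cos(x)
(-4*sin(x) - 2*cos(x), 0, 0)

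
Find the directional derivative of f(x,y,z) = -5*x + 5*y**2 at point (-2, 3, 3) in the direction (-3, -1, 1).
-15*sqrt(11)/11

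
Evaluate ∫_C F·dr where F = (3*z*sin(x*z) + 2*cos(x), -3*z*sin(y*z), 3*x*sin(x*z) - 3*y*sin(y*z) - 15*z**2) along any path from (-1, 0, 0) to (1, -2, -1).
-3*cos(1) + 3*cos(2) + 4*sin(1) + 5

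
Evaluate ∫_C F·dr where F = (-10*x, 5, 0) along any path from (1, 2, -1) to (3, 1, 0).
-45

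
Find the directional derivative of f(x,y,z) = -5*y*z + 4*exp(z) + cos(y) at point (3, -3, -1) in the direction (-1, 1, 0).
sqrt(2)*(sin(3) + 5)/2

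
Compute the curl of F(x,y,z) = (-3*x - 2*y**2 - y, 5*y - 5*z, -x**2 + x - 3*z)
(5, 2*x - 1, 4*y + 1)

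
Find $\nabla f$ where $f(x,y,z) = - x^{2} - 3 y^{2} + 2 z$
(-2*x, -6*y, 2)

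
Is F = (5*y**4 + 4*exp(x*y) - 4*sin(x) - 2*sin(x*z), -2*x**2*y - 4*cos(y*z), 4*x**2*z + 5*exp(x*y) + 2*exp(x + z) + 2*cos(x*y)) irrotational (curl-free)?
No, ∇×F = (5*x*exp(x*y) - 2*x*sin(x*y) - 4*y*sin(y*z), -8*x*z - 2*x*cos(x*z) - 5*y*exp(x*y) + 2*y*sin(x*y) - 2*exp(x + z), -4*x*y - 4*x*exp(x*y) - 20*y**3)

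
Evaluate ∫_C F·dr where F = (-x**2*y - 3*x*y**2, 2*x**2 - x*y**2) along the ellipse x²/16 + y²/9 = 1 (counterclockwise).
21*pi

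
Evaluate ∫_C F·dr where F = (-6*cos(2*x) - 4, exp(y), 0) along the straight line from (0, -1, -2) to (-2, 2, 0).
3*sin(4) - exp(-1) + exp(2) + 8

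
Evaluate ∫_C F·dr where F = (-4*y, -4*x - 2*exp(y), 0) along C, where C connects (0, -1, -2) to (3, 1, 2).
-12 - 4*sinh(1)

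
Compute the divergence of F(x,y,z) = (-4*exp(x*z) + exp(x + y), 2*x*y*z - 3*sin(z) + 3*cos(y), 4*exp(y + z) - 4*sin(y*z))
2*x*z - 4*y*cos(y*z) - 4*z*exp(x*z) + exp(x + y) + 4*exp(y + z) - 3*sin(y)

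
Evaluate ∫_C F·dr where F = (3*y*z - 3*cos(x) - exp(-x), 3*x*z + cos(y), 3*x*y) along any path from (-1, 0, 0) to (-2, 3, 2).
-36 - E - 3*sin(1) + sin(3) + 3*sin(2) + exp(2)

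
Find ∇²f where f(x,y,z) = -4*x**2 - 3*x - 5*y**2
-18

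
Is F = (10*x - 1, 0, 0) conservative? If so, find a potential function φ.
Yes, F is conservative. φ = x*(5*x - 1)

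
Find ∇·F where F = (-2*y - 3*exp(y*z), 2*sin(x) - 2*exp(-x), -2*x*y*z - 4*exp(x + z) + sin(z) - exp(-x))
-2*x*y - 4*exp(x + z) + cos(z)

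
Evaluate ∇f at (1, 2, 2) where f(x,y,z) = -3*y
(0, -3, 0)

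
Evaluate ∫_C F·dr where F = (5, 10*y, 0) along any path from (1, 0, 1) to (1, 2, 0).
20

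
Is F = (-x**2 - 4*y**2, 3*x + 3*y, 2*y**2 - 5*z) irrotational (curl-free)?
No, ∇×F = (4*y, 0, 8*y + 3)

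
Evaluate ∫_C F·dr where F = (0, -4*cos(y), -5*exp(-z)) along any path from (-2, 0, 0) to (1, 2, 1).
-5 - 4*sin(2) + 5*exp(-1)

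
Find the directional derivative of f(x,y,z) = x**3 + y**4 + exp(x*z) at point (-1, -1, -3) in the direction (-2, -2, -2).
sqrt(3)*(1 + 4*exp(3))/3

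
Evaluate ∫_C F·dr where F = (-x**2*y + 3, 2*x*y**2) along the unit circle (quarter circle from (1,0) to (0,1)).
-3 + 3*pi/16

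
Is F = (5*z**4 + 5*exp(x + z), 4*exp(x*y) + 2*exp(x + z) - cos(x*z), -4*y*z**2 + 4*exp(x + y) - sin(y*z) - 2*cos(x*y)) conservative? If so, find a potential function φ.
No, ∇×F = (2*x*sin(x*y) - x*sin(x*z) - 4*z**2 - z*cos(y*z) + 4*exp(x + y) - 2*exp(x + z), -2*y*sin(x*y) + 20*z**3 - 4*exp(x + y) + 5*exp(x + z), 4*y*exp(x*y) + z*sin(x*z) + 2*exp(x + z)) ≠ 0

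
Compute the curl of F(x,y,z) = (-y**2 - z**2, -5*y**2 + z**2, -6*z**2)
(-2*z, -2*z, 2*y)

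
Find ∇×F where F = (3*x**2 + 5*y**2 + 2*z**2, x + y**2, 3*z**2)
(0, 4*z, 1 - 10*y)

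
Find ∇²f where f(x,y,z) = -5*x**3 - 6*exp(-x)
-30*x - 6*exp(-x)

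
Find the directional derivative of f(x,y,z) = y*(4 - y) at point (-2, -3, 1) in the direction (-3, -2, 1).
-10*sqrt(14)/7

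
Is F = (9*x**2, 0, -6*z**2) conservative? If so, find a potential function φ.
Yes, F is conservative. φ = 3*x**3 - 2*z**3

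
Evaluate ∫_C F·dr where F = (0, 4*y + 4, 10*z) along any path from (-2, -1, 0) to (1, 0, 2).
22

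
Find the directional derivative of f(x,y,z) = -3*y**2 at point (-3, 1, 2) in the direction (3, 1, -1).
-6*sqrt(11)/11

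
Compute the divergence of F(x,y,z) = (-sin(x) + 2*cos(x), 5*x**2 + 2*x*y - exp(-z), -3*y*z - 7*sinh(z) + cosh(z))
2*x - 3*y - 2*sin(x) - cos(x) + sinh(z) - 7*cosh(z)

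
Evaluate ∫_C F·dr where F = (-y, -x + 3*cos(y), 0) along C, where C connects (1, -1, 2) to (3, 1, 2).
-4 + 6*sin(1)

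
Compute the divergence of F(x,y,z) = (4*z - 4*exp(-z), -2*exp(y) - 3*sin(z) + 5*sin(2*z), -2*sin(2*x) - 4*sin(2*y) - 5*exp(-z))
-2*exp(y) + 5*exp(-z)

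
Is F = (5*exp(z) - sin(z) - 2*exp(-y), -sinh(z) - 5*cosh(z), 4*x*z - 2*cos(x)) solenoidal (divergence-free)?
No, ∇·F = 4*x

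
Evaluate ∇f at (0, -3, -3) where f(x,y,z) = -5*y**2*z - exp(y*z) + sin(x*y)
(-3, -90 + 3*exp(9), -45 + 3*exp(9))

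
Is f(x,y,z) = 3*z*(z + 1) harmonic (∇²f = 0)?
No, ∇²f = 6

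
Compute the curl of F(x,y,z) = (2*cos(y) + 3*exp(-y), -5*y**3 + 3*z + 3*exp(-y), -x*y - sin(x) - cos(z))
(-x - 3, y + cos(x), 2*sin(y) + 3*exp(-y))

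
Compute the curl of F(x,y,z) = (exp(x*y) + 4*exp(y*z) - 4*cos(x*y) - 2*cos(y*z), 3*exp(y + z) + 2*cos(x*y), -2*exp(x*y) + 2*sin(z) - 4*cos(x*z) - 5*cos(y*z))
(-2*x*exp(x*y) + 5*z*sin(y*z) - 3*exp(y + z), 2*y*exp(x*y) + 4*y*exp(y*z) + 2*y*sin(y*z) - 4*z*sin(x*z), -x*exp(x*y) - 4*x*sin(x*y) - 2*y*sin(x*y) - 4*z*exp(y*z) - 2*z*sin(y*z))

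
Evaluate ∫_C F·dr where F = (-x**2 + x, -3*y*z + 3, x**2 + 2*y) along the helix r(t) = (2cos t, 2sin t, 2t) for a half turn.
64/3 + 10*pi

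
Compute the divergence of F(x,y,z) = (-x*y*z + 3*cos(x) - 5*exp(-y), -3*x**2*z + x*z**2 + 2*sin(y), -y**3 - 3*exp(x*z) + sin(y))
-3*x*exp(x*z) - y*z - 3*sin(x) + 2*cos(y)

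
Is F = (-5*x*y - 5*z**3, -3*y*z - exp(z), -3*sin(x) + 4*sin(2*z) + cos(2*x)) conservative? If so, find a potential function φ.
No, ∇×F = (3*y + exp(z), -15*z**2 + 2*sin(2*x) + 3*cos(x), 5*x) ≠ 0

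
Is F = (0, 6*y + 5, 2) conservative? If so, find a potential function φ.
Yes, F is conservative. φ = 3*y**2 + 5*y + 2*z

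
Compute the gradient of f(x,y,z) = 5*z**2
(0, 0, 10*z)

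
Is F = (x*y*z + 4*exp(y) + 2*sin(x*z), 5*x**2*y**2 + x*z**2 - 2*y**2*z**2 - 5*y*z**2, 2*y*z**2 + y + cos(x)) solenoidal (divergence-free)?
No, ∇·F = 10*x**2*y - 4*y*z**2 + 5*y*z - 5*z**2 + 2*z*cos(x*z)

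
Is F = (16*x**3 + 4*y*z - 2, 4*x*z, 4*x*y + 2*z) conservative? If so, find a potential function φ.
Yes, F is conservative. φ = 4*x**4 + 4*x*y*z - 2*x + z**2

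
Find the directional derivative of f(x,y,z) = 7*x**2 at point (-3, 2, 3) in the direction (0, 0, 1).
0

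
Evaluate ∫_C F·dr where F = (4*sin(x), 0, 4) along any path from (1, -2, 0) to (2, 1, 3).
-4*cos(2) + 4*cos(1) + 12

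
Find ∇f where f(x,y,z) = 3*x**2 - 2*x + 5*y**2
(6*x - 2, 10*y, 0)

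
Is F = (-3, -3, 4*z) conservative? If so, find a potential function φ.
Yes, F is conservative. φ = -3*x - 3*y + 2*z**2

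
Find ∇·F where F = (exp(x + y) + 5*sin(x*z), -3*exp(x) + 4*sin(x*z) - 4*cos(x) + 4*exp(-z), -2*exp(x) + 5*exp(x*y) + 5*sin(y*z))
5*y*cos(y*z) + 5*z*cos(x*z) + exp(x + y)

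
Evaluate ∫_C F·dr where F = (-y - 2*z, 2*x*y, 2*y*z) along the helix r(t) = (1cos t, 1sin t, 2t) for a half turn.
4/3 + 25*pi/2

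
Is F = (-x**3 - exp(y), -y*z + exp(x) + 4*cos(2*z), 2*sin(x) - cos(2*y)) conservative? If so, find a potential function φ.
No, ∇×F = (y + 2*sin(2*y) + 8*sin(2*z), -2*cos(x), exp(x) + exp(y)) ≠ 0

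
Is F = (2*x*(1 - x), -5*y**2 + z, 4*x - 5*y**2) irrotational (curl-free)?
No, ∇×F = (-10*y - 1, -4, 0)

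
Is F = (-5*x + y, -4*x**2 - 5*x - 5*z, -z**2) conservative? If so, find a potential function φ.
No, ∇×F = (5, 0, -8*x - 6) ≠ 0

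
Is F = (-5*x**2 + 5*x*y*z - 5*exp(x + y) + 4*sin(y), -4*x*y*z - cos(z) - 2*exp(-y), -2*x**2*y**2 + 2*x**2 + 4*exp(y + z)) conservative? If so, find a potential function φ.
No, ∇×F = (-4*x**2*y + 4*x*y + 4*exp(y + z) - sin(z), x*(4*y**2 + 5*y - 4), -5*x*z - 4*y*z + 5*exp(x + y) - 4*cos(y)) ≠ 0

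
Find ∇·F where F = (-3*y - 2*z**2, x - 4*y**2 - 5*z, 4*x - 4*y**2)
-8*y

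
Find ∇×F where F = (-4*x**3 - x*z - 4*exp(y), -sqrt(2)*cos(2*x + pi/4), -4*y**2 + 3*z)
(-8*y, -x, 4*exp(y) + 2*sqrt(2)*sin(2*x + pi/4))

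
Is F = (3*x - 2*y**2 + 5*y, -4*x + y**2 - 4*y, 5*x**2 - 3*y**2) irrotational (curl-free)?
No, ∇×F = (-6*y, -10*x, 4*y - 9)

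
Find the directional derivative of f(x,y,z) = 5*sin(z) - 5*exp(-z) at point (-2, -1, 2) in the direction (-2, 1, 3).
15*sqrt(14)*(exp(2)*cos(2) + 1)*exp(-2)/14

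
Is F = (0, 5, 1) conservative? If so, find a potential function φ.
Yes, F is conservative. φ = 5*y + z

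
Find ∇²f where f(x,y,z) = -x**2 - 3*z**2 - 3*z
-8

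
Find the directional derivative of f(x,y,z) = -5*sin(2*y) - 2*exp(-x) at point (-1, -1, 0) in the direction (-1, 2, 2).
-2*E/3 - 20*cos(2)/3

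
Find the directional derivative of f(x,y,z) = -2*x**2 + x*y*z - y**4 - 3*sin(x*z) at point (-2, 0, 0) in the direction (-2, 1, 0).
-16*sqrt(5)/5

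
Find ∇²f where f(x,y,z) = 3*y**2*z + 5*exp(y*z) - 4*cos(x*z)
4*x**2*cos(x*z) + 5*y**2*exp(y*z) + 4*z**2*cos(x*z) + z*(5*z*exp(y*z) + 6)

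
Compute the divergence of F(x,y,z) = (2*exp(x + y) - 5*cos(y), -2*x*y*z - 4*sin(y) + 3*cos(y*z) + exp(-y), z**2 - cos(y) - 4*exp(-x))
-2*x*z - 3*z*sin(y*z) + 2*z + 2*exp(x + y) - 4*cos(y) - exp(-y)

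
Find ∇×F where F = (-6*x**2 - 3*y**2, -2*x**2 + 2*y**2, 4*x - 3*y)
(-3, -4, -4*x + 6*y)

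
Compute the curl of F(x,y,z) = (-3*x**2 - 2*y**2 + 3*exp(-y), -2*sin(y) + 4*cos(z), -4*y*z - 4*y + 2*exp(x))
(-4*z + 4*sin(z) - 4, -2*exp(x), 4*y + 3*exp(-y))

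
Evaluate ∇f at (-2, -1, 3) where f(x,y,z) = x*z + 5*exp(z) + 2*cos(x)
(2*sin(2) + 3, 0, -2 + 5*exp(3))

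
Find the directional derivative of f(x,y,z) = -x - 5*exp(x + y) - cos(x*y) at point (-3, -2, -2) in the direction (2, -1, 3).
-sqrt(14)*(exp(5)*sin(6) + 5 + 2*exp(5))*exp(-5)/14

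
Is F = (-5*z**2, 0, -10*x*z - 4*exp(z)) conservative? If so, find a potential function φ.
Yes, F is conservative. φ = -5*x*z**2 - 4*exp(z)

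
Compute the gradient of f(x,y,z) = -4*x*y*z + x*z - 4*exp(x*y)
(-4*y*z - 4*y*exp(x*y) + z, 4*x*(-z - exp(x*y)), x*(1 - 4*y))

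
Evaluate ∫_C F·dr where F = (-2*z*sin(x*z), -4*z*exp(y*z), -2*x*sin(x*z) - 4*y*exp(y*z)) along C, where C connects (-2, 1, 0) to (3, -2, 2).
-4*exp(-4) + 2*cos(6) + 2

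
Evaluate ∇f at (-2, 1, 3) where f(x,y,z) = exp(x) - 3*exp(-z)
(exp(-2), 0, 3*exp(-3))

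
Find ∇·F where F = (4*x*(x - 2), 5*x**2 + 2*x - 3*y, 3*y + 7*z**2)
8*x + 14*z - 11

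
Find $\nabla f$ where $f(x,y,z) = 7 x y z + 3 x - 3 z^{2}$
(7*y*z + 3, 7*x*z, 7*x*y - 6*z)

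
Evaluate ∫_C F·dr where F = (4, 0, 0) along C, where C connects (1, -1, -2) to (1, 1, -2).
0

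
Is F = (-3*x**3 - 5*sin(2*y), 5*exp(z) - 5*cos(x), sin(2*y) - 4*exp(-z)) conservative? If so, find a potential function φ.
No, ∇×F = (-5*exp(z) + 2*cos(2*y), 0, 5*sin(x) + 10*cos(2*y)) ≠ 0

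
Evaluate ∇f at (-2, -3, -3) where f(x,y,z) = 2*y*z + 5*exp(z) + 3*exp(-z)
(0, -6, -3*exp(3) - 6 + 5*exp(-3))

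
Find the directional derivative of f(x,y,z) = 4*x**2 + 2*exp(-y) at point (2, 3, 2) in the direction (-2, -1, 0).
2*sqrt(5)*(1 - 16*exp(3))*exp(-3)/5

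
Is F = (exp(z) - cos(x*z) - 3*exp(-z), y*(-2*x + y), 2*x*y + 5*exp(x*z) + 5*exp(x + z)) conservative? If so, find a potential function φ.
No, ∇×F = (2*x, x*sin(x*z) - 2*y - 5*z*exp(x*z) + exp(z) - 5*exp(x + z) + 3*exp(-z), -2*y) ≠ 0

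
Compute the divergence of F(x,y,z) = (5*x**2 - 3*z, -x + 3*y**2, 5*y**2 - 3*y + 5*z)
10*x + 6*y + 5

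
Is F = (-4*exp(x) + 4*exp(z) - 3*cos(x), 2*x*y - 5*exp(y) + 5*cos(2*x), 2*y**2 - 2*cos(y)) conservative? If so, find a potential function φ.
No, ∇×F = (4*y + 2*sin(y), 4*exp(z), 2*y - 10*sin(2*x)) ≠ 0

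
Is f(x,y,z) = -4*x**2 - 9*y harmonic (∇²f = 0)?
No, ∇²f = -8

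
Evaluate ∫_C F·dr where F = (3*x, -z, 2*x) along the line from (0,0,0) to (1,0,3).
9/2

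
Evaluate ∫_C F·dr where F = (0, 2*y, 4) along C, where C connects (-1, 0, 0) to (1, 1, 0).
1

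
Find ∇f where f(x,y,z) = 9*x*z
(9*z, 0, 9*x)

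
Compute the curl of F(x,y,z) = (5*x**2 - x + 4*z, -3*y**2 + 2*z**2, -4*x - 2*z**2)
(-4*z, 8, 0)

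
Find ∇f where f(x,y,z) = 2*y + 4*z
(0, 2, 4)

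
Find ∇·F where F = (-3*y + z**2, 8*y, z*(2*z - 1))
4*z + 7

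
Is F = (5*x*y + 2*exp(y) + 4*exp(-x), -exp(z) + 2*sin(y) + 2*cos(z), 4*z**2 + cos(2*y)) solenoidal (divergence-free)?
No, ∇·F = 5*y + 8*z + 2*cos(y) - 4*exp(-x)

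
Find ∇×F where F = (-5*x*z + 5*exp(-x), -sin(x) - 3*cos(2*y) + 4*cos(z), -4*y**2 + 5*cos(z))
(-8*y + 4*sin(z), -5*x, -cos(x))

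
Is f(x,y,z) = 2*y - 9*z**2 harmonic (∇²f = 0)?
No, ∇²f = -18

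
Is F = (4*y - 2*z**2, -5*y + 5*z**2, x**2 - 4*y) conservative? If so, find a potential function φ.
No, ∇×F = (-10*z - 4, -2*x - 4*z, -4) ≠ 0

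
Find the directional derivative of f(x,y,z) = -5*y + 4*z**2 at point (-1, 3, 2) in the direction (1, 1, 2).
9*sqrt(6)/2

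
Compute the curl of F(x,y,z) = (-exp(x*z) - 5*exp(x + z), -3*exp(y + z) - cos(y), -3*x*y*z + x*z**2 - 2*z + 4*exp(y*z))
(-3*x*z + 4*z*exp(y*z) + 3*exp(y + z), -x*exp(x*z) + 3*y*z - z**2 - 5*exp(x + z), 0)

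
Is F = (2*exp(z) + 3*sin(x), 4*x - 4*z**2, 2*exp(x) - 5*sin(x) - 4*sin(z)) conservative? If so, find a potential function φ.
No, ∇×F = (8*z, -2*exp(x) + 2*exp(z) + 5*cos(x), 4) ≠ 0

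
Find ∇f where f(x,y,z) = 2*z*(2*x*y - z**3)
(4*y*z, 4*x*z, 4*x*y - 8*z**3)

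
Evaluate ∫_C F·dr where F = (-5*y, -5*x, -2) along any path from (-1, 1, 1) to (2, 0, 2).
-7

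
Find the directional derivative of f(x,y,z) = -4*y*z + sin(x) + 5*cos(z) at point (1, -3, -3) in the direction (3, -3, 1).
sqrt(19)*(-24 + 5*sin(3) + 3*cos(1))/19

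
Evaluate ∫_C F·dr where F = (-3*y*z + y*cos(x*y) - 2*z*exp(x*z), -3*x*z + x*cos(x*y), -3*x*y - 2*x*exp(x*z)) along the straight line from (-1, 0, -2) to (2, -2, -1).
-12 - sin(4) + 4*sinh(2)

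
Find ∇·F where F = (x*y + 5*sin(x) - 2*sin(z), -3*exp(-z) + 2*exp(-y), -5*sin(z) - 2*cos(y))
y + 5*cos(x) - 5*cos(z) - 2*exp(-y)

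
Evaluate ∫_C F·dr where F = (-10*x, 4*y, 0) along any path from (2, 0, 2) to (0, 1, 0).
22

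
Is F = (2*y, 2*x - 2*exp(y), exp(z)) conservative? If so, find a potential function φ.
Yes, F is conservative. φ = 2*x*y - 2*exp(y) + exp(z)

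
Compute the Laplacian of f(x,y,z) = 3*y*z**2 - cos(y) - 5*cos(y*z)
y*(5*y*cos(y*z) + 6) + 5*z**2*cos(y*z) + cos(y)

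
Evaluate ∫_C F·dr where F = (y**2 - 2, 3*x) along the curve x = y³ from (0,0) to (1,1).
-13/20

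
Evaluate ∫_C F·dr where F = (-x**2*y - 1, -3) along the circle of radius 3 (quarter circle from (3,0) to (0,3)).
-6 + 81*pi/16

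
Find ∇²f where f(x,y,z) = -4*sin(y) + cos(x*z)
-x**2*cos(x*z) - z**2*cos(x*z) + 4*sin(y)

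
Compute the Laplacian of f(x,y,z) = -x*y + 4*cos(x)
-4*cos(x)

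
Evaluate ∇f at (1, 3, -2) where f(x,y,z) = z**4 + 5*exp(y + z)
(0, 5*E, -32 + 5*E)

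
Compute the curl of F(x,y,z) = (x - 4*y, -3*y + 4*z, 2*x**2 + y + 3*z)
(-3, -4*x, 4)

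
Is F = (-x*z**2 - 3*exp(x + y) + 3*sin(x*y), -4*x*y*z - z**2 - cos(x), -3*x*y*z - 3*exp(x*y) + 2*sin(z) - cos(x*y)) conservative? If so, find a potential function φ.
No, ∇×F = (4*x*y - 3*x*z - 3*x*exp(x*y) + x*sin(x*y) + 2*z, -2*x*z + 3*y*z + 3*y*exp(x*y) - y*sin(x*y), -3*x*cos(x*y) - 4*y*z + 3*exp(x + y) + sin(x)) ≠ 0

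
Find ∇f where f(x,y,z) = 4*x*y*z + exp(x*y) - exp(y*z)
(y*(4*z + exp(x*y)), 4*x*z + x*exp(x*y) - z*exp(y*z), y*(4*x - exp(y*z)))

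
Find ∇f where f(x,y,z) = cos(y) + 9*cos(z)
(0, -sin(y), -9*sin(z))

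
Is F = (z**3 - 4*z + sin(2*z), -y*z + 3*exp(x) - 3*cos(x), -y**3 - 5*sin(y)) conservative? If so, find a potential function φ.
No, ∇×F = (-3*y**2 + y - 5*cos(y), 3*z**2 + 2*cos(2*z) - 4, 3*exp(x) + 3*sin(x)) ≠ 0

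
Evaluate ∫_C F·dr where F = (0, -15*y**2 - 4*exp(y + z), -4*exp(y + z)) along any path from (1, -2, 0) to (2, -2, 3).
4*(1 - exp(3))*exp(-2)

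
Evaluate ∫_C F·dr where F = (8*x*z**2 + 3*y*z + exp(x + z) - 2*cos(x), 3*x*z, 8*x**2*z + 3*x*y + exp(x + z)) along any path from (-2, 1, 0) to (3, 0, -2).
-2*sin(2) - 2*sin(3) - exp(-2) + E + 144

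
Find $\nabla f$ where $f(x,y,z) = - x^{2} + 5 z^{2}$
(-2*x, 0, 10*z)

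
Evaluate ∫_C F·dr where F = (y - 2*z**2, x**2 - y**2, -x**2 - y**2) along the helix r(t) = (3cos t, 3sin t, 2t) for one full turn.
3*pi*(-32*pi - 15)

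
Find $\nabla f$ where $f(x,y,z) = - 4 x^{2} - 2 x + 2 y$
(-8*x - 2, 2, 0)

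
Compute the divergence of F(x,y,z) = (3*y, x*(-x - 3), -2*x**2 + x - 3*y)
0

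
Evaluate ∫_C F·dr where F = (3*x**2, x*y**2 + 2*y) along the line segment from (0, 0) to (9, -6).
279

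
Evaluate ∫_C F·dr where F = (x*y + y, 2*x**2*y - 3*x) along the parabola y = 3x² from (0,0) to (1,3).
7/4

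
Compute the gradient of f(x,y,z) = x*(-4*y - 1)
(-4*y - 1, -4*x, 0)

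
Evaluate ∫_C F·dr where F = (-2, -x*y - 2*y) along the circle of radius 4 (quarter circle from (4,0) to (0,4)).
-88/3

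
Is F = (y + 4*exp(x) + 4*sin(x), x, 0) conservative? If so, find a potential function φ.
Yes, F is conservative. φ = x*y + 4*exp(x) - 4*cos(x)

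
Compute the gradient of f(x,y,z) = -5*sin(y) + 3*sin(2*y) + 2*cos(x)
(-2*sin(x), -5*cos(y) + 6*cos(2*y), 0)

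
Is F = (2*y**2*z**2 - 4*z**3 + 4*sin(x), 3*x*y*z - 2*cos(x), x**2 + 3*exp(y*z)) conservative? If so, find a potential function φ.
No, ∇×F = (-3*x*y + 3*z*exp(y*z), -2*x + 4*y**2*z - 12*z**2, -4*y*z**2 + 3*y*z + 2*sin(x)) ≠ 0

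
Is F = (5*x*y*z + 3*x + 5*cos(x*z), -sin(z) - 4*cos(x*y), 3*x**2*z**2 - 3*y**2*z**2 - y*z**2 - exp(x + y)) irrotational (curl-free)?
No, ∇×F = (-6*y*z**2 - z**2 - exp(x + y) + cos(z), 5*x*y - 6*x*z**2 - 5*x*sin(x*z) + exp(x + y), -5*x*z + 4*y*sin(x*y))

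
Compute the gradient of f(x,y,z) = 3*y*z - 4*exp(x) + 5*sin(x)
(-4*exp(x) + 5*cos(x), 3*z, 3*y)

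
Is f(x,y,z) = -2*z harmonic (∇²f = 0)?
Yes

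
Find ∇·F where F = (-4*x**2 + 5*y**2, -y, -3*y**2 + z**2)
-8*x + 2*z - 1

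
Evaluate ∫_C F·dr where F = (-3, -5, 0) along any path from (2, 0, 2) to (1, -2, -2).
13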